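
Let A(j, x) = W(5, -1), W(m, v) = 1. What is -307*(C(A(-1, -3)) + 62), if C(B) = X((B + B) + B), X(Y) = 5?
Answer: -20569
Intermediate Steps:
A(j, x) = 1
C(B) = 5
-307*(C(A(-1, -3)) + 62) = -307*(5 + 62) = -307*67 = -20569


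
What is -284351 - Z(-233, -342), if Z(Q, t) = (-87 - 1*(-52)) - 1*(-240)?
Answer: -284556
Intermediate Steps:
Z(Q, t) = 205 (Z(Q, t) = (-87 + 52) + 240 = -35 + 240 = 205)
-284351 - Z(-233, -342) = -284351 - 1*205 = -284351 - 205 = -284556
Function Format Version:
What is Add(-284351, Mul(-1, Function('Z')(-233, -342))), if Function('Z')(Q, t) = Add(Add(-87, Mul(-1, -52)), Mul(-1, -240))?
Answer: -284556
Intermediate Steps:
Function('Z')(Q, t) = 205 (Function('Z')(Q, t) = Add(Add(-87, 52), 240) = Add(-35, 240) = 205)
Add(-284351, Mul(-1, Function('Z')(-233, -342))) = Add(-284351, Mul(-1, 205)) = Add(-284351, -205) = -284556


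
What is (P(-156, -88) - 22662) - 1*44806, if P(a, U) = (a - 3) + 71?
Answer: -67556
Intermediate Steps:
P(a, U) = 68 + a (P(a, U) = (-3 + a) + 71 = 68 + a)
(P(-156, -88) - 22662) - 1*44806 = ((68 - 156) - 22662) - 1*44806 = (-88 - 22662) - 44806 = -22750 - 44806 = -67556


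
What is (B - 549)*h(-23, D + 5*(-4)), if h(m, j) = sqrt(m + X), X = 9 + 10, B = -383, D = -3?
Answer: -1864*I ≈ -1864.0*I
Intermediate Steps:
X = 19
h(m, j) = sqrt(19 + m) (h(m, j) = sqrt(m + 19) = sqrt(19 + m))
(B - 549)*h(-23, D + 5*(-4)) = (-383 - 549)*sqrt(19 - 23) = -1864*I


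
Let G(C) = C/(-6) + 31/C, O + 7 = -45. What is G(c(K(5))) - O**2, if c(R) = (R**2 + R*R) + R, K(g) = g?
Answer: -895159/330 ≈ -2712.6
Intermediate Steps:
O = -52 (O = -7 - 45 = -52)
c(R) = R + 2*R**2 (c(R) = (R**2 + R**2) + R = 2*R**2 + R = R + 2*R**2)
G(C) = 31/C - C/6 (G(C) = C*(-1/6) + 31/C = -C/6 + 31/C = 31/C - C/6)
G(c(K(5))) - O**2 = (31/((5*(1 + 2*5))) - 5*(1 + 2*5)/6) - 1*(-52)**2 = (31/((5*(1 + 10))) - 5*(1 + 10)/6) - 1*2704 = (31/((5*11)) - 5*11/6) - 2704 = (31/55 - 1/6*55) - 2704 = (31*(1/55) - 55/6) - 2704 = (31/55 - 55/6) - 2704 = -2839/330 - 2704 = -895159/330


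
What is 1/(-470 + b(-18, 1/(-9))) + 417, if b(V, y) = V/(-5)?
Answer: 972439/2332 ≈ 417.00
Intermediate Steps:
b(V, y) = -V/5 (b(V, y) = V*(-⅕) = -V/5)
1/(-470 + b(-18, 1/(-9))) + 417 = 1/(-470 - ⅕*(-18)) + 417 = 1/(-470 + 18/5) + 417 = 1/(-2332/5) + 417 = -5/2332 + 417 = 972439/2332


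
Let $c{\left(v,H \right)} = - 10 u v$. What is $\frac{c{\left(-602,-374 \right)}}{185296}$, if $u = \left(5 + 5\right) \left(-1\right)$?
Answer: $- \frac{7525}{23162} \approx -0.32489$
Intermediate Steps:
$u = -10$ ($u = 10 \left(-1\right) = -10$)
$c{\left(v,H \right)} = 100 v$ ($c{\left(v,H \right)} = \left(-10\right) \left(-10\right) v = 100 v$)
$\frac{c{\left(-602,-374 \right)}}{185296} = \frac{100 \left(-602\right)}{185296} = \left(-60200\right) \frac{1}{185296} = - \frac{7525}{23162}$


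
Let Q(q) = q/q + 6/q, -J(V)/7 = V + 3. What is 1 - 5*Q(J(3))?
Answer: -23/7 ≈ -3.2857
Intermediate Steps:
J(V) = -21 - 7*V (J(V) = -7*(V + 3) = -7*(3 + V) = -21 - 7*V)
Q(q) = 1 + 6/q
1 - 5*Q(J(3)) = 1 - 5*(6 + (-21 - 7*3))/(-21 - 7*3) = 1 - 5*(6 + (-21 - 21))/(-21 - 21) = 1 - 5*(6 - 42)/(-42) = 1 - (-5)*(-36)/42 = 1 - 5*6/7 = 1 - 30/7 = -23/7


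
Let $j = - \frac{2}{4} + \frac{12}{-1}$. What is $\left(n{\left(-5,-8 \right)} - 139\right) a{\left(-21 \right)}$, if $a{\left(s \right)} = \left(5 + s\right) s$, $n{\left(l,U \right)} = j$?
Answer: $-50904$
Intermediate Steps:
$j = - \frac{25}{2}$ ($j = \left(-2\right) \frac{1}{4} + 12 \left(-1\right) = - \frac{1}{2} - 12 = - \frac{25}{2} \approx -12.5$)
$n{\left(l,U \right)} = - \frac{25}{2}$
$a{\left(s \right)} = s \left(5 + s\right)$
$\left(n{\left(-5,-8 \right)} - 139\right) a{\left(-21 \right)} = \left(- \frac{25}{2} - 139\right) \left(- 21 \left(5 - 21\right)\right) = - \frac{303 \left(\left(-21\right) \left(-16\right)\right)}{2} = \left(- \frac{303}{2}\right) 336 = -50904$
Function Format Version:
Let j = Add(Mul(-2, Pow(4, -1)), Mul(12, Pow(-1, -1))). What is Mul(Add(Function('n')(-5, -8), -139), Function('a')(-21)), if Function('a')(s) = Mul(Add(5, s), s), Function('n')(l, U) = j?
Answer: -50904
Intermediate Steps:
j = Rational(-25, 2) (j = Add(Mul(-2, Rational(1, 4)), Mul(12, -1)) = Add(Rational(-1, 2), -12) = Rational(-25, 2) ≈ -12.500)
Function('n')(l, U) = Rational(-25, 2)
Function('a')(s) = Mul(s, Add(5, s))
Mul(Add(Function('n')(-5, -8), -139), Function('a')(-21)) = Mul(Add(Rational(-25, 2), -139), Mul(-21, Add(5, -21))) = Mul(Rational(-303, 2), Mul(-21, -16)) = Mul(Rational(-303, 2), 336) = -50904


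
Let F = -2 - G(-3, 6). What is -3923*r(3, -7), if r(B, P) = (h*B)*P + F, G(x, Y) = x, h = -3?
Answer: -251072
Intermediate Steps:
F = 1 (F = -2 - 1*(-3) = -2 + 3 = 1)
r(B, P) = 1 - 3*B*P (r(B, P) = (-3*B)*P + 1 = -3*B*P + 1 = 1 - 3*B*P)
-3923*r(3, -7) = -3923*(1 - 3*3*(-7)) = -3923*(1 + 63) = -3923*64 = -251072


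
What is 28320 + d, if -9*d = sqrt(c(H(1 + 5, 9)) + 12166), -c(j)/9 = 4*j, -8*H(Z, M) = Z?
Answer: 28320 - sqrt(12193)/9 ≈ 28308.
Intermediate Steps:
H(Z, M) = -Z/8
c(j) = -36*j
d = -sqrt(12193)/9 (d = -sqrt(-(-9)*(1 + 5)/2 + 12166)/9 = -sqrt(-(-9)*6/2 + 12166)/9 = -sqrt(-36*(-3/4) + 12166)/9 = -sqrt(27 + 12166)/9 = -sqrt(12193)/9 ≈ -12.269)
28320 + d = 28320 - sqrt(12193)/9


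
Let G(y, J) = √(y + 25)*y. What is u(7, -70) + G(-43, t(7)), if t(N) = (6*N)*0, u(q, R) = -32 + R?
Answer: -102 - 129*I*√2 ≈ -102.0 - 182.43*I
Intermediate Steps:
t(N) = 0
G(y, J) = y*√(25 + y) (G(y, J) = √(25 + y)*y = y*√(25 + y))
u(7, -70) + G(-43, t(7)) = (-32 - 70) - 43*√(25 - 43) = -102 - 129*I*√2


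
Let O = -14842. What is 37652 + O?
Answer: 22810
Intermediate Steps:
37652 + O = 37652 - 14842 = 22810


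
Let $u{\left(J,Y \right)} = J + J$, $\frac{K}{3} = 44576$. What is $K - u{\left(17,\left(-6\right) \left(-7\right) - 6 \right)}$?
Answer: $133694$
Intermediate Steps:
$K = 133728$ ($K = 3 \cdot 44576 = 133728$)
$u{\left(J,Y \right)} = 2 J$
$K - u{\left(17,\left(-6\right) \left(-7\right) - 6 \right)} = 133728 - 2 \cdot 17 = 133728 - 34 = 133694$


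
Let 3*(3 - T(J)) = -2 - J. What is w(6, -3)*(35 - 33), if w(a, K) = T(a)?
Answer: 34/3 ≈ 11.333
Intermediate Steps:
T(J) = 11/3 + J/3 (T(J) = 3 - (-2 - J)/3 = 3 + (⅔ + J/3) = 11/3 + J/3)
w(a, K) = 11/3 + a/3
w(6, -3)*(35 - 33) = (11/3 + (⅓)*6)*(35 - 33) = (11/3 + 2)*2 = (17/3)*2 = 34/3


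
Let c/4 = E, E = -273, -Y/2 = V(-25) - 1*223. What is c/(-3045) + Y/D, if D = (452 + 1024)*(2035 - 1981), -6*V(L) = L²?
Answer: 12718459/34671240 ≈ 0.36683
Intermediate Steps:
V(L) = -L²/6
Y = 1963/3 (Y = -2*(-⅙*(-25)² - 1*223) = -2*(-⅙*625 - 223) = -2*(-625/6 - 223) = -2*(-1963/6) = 1963/3 ≈ 654.33)
c = -1092 (c = 4*(-273) = -1092)
D = 79704 (D = 1476*54 = 79704)
c/(-3045) + Y/D = -1092/(-3045) + (1963/3)/79704 = -1092*(-1/3045) + (1963/3)*(1/79704) = 52/145 + 1963/239112 = 12718459/34671240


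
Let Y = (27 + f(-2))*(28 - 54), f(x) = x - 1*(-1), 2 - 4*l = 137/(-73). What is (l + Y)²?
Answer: 38851957881/85264 ≈ 4.5567e+5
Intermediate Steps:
l = 283/292 (l = ½ - 137/(4*(-73)) = ½ - 137*(-1)/(4*73) = ½ - ¼*(-137/73) = ½ + 137/292 = 283/292 ≈ 0.96918)
f(x) = 1 + x (f(x) = x + 1 = 1 + x)
Y = -676 (Y = (27 + (1 - 2))*(28 - 54) = (27 - 1)*(-26) = 26*(-26) = -676)
(l + Y)² = (283/292 - 676)² = (-197109/292)² = 38851957881/85264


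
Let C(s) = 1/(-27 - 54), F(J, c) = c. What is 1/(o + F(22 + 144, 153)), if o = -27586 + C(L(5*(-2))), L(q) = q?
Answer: -81/2222074 ≈ -3.6452e-5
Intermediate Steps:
C(s) = -1/81 (C(s) = 1/(-81) = -1/81)
o = -2234467/81 (o = -27586 - 1/81 = -2234467/81 ≈ -27586.)
1/(o + F(22 + 144, 153)) = 1/(-2234467/81 + 153) = 1/(-2222074/81) = -81/2222074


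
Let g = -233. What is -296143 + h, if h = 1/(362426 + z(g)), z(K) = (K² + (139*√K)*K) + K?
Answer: -123744861842679161/417855096501 + 32387*I*√233/417855096501 ≈ -2.9614e+5 + 1.1831e-6*I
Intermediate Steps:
z(K) = K + K² + 139*K^(3/2) (z(K) = (K² + 139*K^(3/2)) + K = K + K² + 139*K^(3/2))
h = 1/(416482 - 32387*I*√233) (h = 1/(362426 + (-233 + (-233)² + 139*(-233)^(3/2))) = 1/(362426 + (-233 + 54289 + 139*(-233*I*√233))) = 1/(362426 + (-233 + 54289 - 32387*I*√233)) = 1/(362426 + (54056 - 32387*I*√233)) = 1/(416482 - 32387*I*√233) ≈ 9.9671e-7 + 1.1831e-6*I)
-296143 + h = -296143 + (416482/417855096501 + 32387*I*√233/417855096501) = -123744861842679161/417855096501 + 32387*I*√233/417855096501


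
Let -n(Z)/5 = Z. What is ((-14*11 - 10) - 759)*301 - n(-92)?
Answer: -278283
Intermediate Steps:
n(Z) = -5*Z
((-14*11 - 10) - 759)*301 - n(-92) = ((-14*11 - 10) - 759)*301 - (-5)*(-92) = ((-154 - 10) - 759)*301 - 1*460 = (-164 - 759)*301 - 460 = -923*301 - 460 = -277823 - 460 = -278283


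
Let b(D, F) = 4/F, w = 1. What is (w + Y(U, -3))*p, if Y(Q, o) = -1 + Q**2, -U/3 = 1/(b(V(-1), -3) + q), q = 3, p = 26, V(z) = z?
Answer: 2106/25 ≈ 84.240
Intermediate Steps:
U = -9/5 (U = -3/(4/(-3) + 3) = -3/(4*(-1/3) + 3) = -3/(-4/3 + 3) = -3/5/3 = -3*3/5 = -9/5 ≈ -1.8000)
(w + Y(U, -3))*p = (1 + (-1 + (-9/5)**2))*26 = (1 + (-1 + 81/25))*26 = (1 + 56/25)*26 = (81/25)*26 = 2106/25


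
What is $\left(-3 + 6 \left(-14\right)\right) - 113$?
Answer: $-200$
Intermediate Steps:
$\left(-3 + 6 \left(-14\right)\right) - 113 = \left(-3 - 84\right) - 113 = -87 - 113 = -200$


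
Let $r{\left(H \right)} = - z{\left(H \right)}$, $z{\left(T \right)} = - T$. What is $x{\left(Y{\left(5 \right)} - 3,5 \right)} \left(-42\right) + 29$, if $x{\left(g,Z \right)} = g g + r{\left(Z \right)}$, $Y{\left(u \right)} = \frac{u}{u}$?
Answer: $-349$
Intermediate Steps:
$Y{\left(u \right)} = 1$
$r{\left(H \right)} = H$ ($r{\left(H \right)} = - \left(-1\right) H = H$)
$x{\left(g,Z \right)} = Z + g^{2}$ ($x{\left(g,Z \right)} = g g + Z = g^{2} + Z = Z + g^{2}$)
$x{\left(Y{\left(5 \right)} - 3,5 \right)} \left(-42\right) + 29 = \left(5 + \left(1 - 3\right)^{2}\right) \left(-42\right) + 29 = \left(5 + \left(-2\right)^{2}\right) \left(-42\right) + 29 = \left(5 + 4\right) \left(-42\right) + 29 = 9 \left(-42\right) + 29 = -378 + 29 = -349$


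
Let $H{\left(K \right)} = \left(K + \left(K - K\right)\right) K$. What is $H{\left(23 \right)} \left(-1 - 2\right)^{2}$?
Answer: $4761$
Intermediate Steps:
$H{\left(K \right)} = K^{2}$ ($H{\left(K \right)} = \left(K + 0\right) K = K K = K^{2}$)
$H{\left(23 \right)} \left(-1 - 2\right)^{2} = 23^{2} \left(-1 - 2\right)^{2} = 529 \left(-3\right)^{2} = 529 \cdot 9 = 4761$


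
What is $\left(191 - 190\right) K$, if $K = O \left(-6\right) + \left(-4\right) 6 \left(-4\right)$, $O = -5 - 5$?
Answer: $156$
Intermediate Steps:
$O = -10$
$K = 156$ ($K = \left(-10\right) \left(-6\right) + \left(-4\right) 6 \left(-4\right) = 60 - -96 = 60 + 96 = 156$)
$\left(191 - 190\right) K = \left(191 - 190\right) 156 = 1 \cdot 156 = 156$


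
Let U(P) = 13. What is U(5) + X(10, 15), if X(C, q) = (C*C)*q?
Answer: 1513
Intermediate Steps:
X(C, q) = q*C**2 (X(C, q) = C**2*q = q*C**2)
U(5) + X(10, 15) = 13 + 15*10**2 = 13 + 15*100 = 13 + 1500 = 1513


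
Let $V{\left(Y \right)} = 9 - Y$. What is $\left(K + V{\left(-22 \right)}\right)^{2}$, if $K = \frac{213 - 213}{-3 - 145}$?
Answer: $961$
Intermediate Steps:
$K = 0$ ($K = \frac{0}{-148} = 0 \left(- \frac{1}{148}\right) = 0$)
$\left(K + V{\left(-22 \right)}\right)^{2} = \left(0 + \left(9 - -22\right)\right)^{2} = \left(0 + \left(9 + 22\right)\right)^{2} = \left(0 + 31\right)^{2} = 31^{2} = 961$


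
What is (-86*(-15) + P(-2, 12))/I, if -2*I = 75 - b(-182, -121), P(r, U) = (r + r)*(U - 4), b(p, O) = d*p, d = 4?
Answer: -2516/803 ≈ -3.1333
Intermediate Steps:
b(p, O) = 4*p
P(r, U) = 2*r*(-4 + U) (P(r, U) = (2*r)*(-4 + U) = 2*r*(-4 + U))
I = -803/2 (I = -(75 - 4*(-182))/2 = -(75 - 1*(-728))/2 = -(75 + 728)/2 = -½*803 = -803/2 ≈ -401.50)
(-86*(-15) + P(-2, 12))/I = (-86*(-15) + 2*(-2)*(-4 + 12))/(-803/2) = (1290 + 2*(-2)*8)*(-2/803) = (1290 - 32)*(-2/803) = 1258*(-2/803) = -2516/803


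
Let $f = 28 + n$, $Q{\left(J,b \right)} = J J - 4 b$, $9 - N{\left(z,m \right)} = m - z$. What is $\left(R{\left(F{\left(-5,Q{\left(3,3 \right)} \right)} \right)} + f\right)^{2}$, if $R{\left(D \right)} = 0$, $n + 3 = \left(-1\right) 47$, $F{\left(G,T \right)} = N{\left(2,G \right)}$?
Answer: $484$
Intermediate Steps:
$N{\left(z,m \right)} = 9 + z - m$ ($N{\left(z,m \right)} = 9 - \left(m - z\right) = 9 + z - m$)
$Q{\left(J,b \right)} = J^{2} - 4 b$
$F{\left(G,T \right)} = 11 - G$ ($F{\left(G,T \right)} = 9 + 2 - G = 11 - G$)
$n = -50$ ($n = -3 - 47 = -50$)
$f = -22$ ($f = 28 - 50 = -22$)
$\left(R{\left(F{\left(-5,Q{\left(3,3 \right)} \right)} \right)} + f\right)^{2} = \left(0 - 22\right)^{2} = \left(-22\right)^{2} = 484$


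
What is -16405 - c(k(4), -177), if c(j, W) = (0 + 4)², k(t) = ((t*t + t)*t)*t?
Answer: -16421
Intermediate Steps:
k(t) = t²*(t + t²) (k(t) = ((t² + t)*t)*t = ((t + t²)*t)*t = (t*(t + t²))*t = t²*(t + t²))
c(j, W) = 16 (c(j, W) = 4² = 16)
-16405 - c(k(4), -177) = -16405 - 1*16 = -16405 - 16 = -16421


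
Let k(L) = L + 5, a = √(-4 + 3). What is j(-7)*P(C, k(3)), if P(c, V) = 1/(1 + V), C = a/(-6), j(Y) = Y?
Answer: -7/9 ≈ -0.77778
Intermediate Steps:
a = I (a = √(-1) = I ≈ 1.0*I)
k(L) = 5 + L
C = -I/6 (C = I/(-6) = I*(-⅙) = -I/6 ≈ -0.16667*I)
j(-7)*P(C, k(3)) = -7/(1 + (5 + 3)) = -7/(1 + 8) = -7/9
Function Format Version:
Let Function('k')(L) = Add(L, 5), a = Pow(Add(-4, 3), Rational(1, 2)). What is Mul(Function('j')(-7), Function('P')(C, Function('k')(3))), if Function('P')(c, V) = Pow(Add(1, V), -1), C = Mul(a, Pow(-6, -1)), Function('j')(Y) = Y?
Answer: Rational(-7, 9) ≈ -0.77778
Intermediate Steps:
a = I (a = Pow(-1, Rational(1, 2)) = I ≈ Mul(1.0000, I))
Function('k')(L) = Add(5, L)
C = Mul(Rational(-1, 6), I) (C = Mul(I, Pow(-6, -1)) = Mul(I, Rational(-1, 6)) = Mul(Rational(-1, 6), I) ≈ Mul(-0.16667, I))
Mul(Function('j')(-7), Function('P')(C, Function('k')(3))) = Mul(-7, Pow(Add(1, Add(5, 3)), -1)) = Mul(-7, Pow(Add(1, 8), -1)) = Mul(-7, Pow(9, -1)) = Mul(-7, Rational(1, 9)) = Rational(-7, 9)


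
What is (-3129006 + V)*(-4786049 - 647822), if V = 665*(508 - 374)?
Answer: 16518402717416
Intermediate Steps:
V = 89110 (V = 665*134 = 89110)
(-3129006 + V)*(-4786049 - 647822) = (-3129006 + 89110)*(-4786049 - 647822) = -3039896*(-5433871) = 16518402717416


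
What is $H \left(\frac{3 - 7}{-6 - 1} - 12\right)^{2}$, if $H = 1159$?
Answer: $\frac{7417600}{49} \approx 1.5138 \cdot 10^{5}$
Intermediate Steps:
$H \left(\frac{3 - 7}{-6 - 1} - 12\right)^{2} = 1159 \left(\frac{3 - 7}{-6 - 1} - 12\right)^{2} = 1159 \left(- \frac{4}{-7} - 12\right)^{2} = 1159 \left(\left(-4\right) \left(- \frac{1}{7}\right) - 12\right)^{2} = 1159 \left(\frac{4}{7} - 12\right)^{2} = 1159 \left(- \frac{80}{7}\right)^{2} = 1159 \cdot \frac{6400}{49} = \frac{7417600}{49}$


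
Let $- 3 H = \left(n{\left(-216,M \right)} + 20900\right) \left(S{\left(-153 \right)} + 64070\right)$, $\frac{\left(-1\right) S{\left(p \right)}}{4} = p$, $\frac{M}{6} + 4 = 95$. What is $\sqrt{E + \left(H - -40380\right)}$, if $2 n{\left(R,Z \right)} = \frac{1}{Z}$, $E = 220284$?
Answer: $\frac{i \sqrt{134258713590638}}{546} \approx 21222.0 i$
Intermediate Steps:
$M = 546$ ($M = -24 + 6 \cdot 95 = -24 + 570 = 546$)
$S{\left(p \right)} = - 4 p$
$n{\left(R,Z \right)} = \frac{1}{2 Z}$
$H = - \frac{738112207141}{1638}$ ($H = - \frac{\left(\frac{1}{2 \cdot 546} + 20900\right) \left(\left(-4\right) \left(-153\right) + 64070\right)}{3} = - \frac{\left(\frac{1}{2} \cdot \frac{1}{546} + 20900\right) \left(612 + 64070\right)}{3} = - \frac{\left(\frac{1}{1092} + 20900\right) 64682}{3} = - \frac{\frac{22822801}{1092} \cdot 64682}{3} = \left(- \frac{1}{3}\right) \frac{738112207141}{546} = - \frac{738112207141}{1638} \approx -4.5062 \cdot 10^{8}$)
$\sqrt{E + \left(H - -40380\right)} = \sqrt{220284 - \frac{738046064701}{1638}} = \sqrt{- \frac{737685239509}{1638}} = \frac{i \sqrt{134258713590638}}{546}$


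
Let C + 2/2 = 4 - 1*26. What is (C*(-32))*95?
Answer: 69920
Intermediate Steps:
C = -23 (C = -1 + (4 - 1*26) = -1 + (4 - 26) = -1 - 22 = -23)
(C*(-32))*95 = -23*(-32)*95 = 736*95 = 69920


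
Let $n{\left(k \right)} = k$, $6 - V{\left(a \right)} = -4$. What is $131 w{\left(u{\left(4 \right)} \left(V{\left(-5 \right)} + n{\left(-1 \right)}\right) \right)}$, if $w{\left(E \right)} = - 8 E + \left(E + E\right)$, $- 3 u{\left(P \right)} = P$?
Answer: $9432$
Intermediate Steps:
$V{\left(a \right)} = 10$ ($V{\left(a \right)} = 6 - -4 = 6 + 4 = 10$)
$u{\left(P \right)} = - \frac{P}{3}$
$w{\left(E \right)} = - 6 E$ ($w{\left(E \right)} = - 8 E + 2 E = - 6 E$)
$131 w{\left(u{\left(4 \right)} \left(V{\left(-5 \right)} + n{\left(-1 \right)}\right) \right)} = 131 \left(- 6 \left(- \frac{1}{3}\right) 4 \left(10 - 1\right)\right) = 131 \left(- 6 \left(\left(- \frac{4}{3}\right) 9\right)\right) = 131 \left(\left(-6\right) \left(-12\right)\right) = 131 \cdot 72 = 9432$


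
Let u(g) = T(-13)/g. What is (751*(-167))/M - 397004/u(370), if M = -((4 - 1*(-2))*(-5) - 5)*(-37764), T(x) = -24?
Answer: 8089681157717/1321740 ≈ 6.1205e+6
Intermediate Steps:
M = -1321740 (M = -((4 + 2)*(-5) - 5)*(-37764) = -(6*(-5) - 5)*(-37764) = -(-30 - 5)*(-37764) = -(-35)*(-37764) = -1*1321740 = -1321740)
u(g) = -24/g
(751*(-167))/M - 397004/u(370) = (751*(-167))/(-1321740) - 397004/((-24/370)) = -125417*(-1/1321740) - 397004/((-24*1/370)) = 125417/1321740 - 397004/(-12/185) = 125417/1321740 - 397004*(-185/12) = 125417/1321740 + 18361435/3 = 8089681157717/1321740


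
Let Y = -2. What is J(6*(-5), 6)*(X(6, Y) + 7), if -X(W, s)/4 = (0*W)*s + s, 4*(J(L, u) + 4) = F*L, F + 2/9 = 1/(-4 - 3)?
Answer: -265/14 ≈ -18.929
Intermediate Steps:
F = -23/63 (F = -2/9 + 1/(-4 - 3) = -2/9 + 1/(-7) = -2/9 - ⅐ = -23/63 ≈ -0.36508)
J(L, u) = -4 - 23*L/252 (J(L, u) = -4 + (-23*L/63)/4 = -4 - 23*L/252)
X(W, s) = -4*s (X(W, s) = -4*((0*W)*s + s) = -4*(0*s + s) = -4*(0 + s) = -4*s)
J(6*(-5), 6)*(X(6, Y) + 7) = (-4 - 23*(-5)/42)*(-4*(-2) + 7) = (-4 - 23/252*(-30))*(8 + 7) = (-4 + 115/42)*15 = -53/42*15 = -265/14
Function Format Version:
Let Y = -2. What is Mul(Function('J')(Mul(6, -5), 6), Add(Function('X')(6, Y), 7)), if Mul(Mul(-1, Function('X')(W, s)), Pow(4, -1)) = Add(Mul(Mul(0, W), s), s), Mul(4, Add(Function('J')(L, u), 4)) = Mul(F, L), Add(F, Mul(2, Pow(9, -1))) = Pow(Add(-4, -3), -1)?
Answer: Rational(-265, 14) ≈ -18.929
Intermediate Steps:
F = Rational(-23, 63) (F = Add(Rational(-2, 9), Pow(Add(-4, -3), -1)) = Add(Rational(-2, 9), Pow(-7, -1)) = Add(Rational(-2, 9), Rational(-1, 7)) = Rational(-23, 63) ≈ -0.36508)
Function('J')(L, u) = Add(-4, Mul(Rational(-23, 252), L)) (Function('J')(L, u) = Add(-4, Mul(Rational(1, 4), Mul(Rational(-23, 63), L))) = Add(-4, Mul(Rational(-23, 252), L)))
Function('X')(W, s) = Mul(-4, s) (Function('X')(W, s) = Mul(-4, Add(Mul(Mul(0, W), s), s)) = Mul(-4, Add(Mul(0, s), s)) = Mul(-4, Add(0, s)) = Mul(-4, s))
Mul(Function('J')(Mul(6, -5), 6), Add(Function('X')(6, Y), 7)) = Mul(Add(-4, Mul(Rational(-23, 252), Mul(6, -5))), Add(Mul(-4, -2), 7)) = Mul(Add(-4, Mul(Rational(-23, 252), -30)), Add(8, 7)) = Mul(Add(-4, Rational(115, 42)), 15) = Mul(Rational(-53, 42), 15) = Rational(-265, 14)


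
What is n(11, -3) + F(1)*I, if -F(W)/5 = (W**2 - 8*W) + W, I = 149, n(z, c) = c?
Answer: 4467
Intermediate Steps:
F(W) = -5*W**2 + 35*W (F(W) = -5*((W**2 - 8*W) + W) = -5*(W**2 - 7*W) = -5*W**2 + 35*W)
n(11, -3) + F(1)*I = -3 + (5*1*(7 - 1*1))*149 = -3 + (5*1*(7 - 1))*149 = -3 + (5*1*6)*149 = -3 + 30*149 = -3 + 4470 = 4467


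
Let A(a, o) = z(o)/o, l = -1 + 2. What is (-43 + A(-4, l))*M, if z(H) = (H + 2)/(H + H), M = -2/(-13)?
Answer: -83/13 ≈ -6.3846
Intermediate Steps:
M = 2/13 (M = -2*(-1/13) = 2/13 ≈ 0.15385)
z(H) = (2 + H)/(2*H) (z(H) = (2 + H)/((2*H)) = (2 + H)*(1/(2*H)) = (2 + H)/(2*H))
l = 1
A(a, o) = (2 + o)/(2*o²) (A(a, o) = ((2 + o)/(2*o))/o = (2 + o)/(2*o²))
(-43 + A(-4, l))*M = (-43 + (½)*(2 + 1)/1²)*(2/13) = (-43 + (½)*1*3)*(2/13) = (-43 + 3/2)*(2/13) = -83/2*2/13 = -83/13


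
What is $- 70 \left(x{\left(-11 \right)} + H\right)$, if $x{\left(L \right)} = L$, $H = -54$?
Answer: $4550$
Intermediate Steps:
$- 70 \left(x{\left(-11 \right)} + H\right) = - 70 \left(-11 - 54\right) = \left(-70\right) \left(-65\right) = 4550$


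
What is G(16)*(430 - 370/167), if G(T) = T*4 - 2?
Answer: 4429280/167 ≈ 26523.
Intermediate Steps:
G(T) = -2 + 4*T (G(T) = 4*T - 2 = -2 + 4*T)
G(16)*(430 - 370/167) = (-2 + 4*16)*(430 - 370/167) = (-2 + 64)*(430 - 370*1/167) = 62*(430 - 370/167) = 62*(71440/167) = 4429280/167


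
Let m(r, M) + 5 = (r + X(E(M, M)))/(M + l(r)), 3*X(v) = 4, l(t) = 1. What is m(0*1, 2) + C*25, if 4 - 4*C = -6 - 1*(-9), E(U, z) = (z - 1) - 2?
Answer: 61/36 ≈ 1.6944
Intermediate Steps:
E(U, z) = -3 + z (E(U, z) = (-1 + z) - 2 = -3 + z)
X(v) = 4/3 (X(v) = (1/3)*4 = 4/3)
C = 1/4 (C = 1 - (-6 - 1*(-9))/4 = 1 - (-6 + 9)/4 = 1 - 1/4*3 = 1 - 3/4 = 1/4 ≈ 0.25000)
m(r, M) = -5 + (4/3 + r)/(1 + M) (m(r, M) = -5 + (r + 4/3)/(M + 1) = -5 + (4/3 + r)/(1 + M))
m(0*1, 2) + C*25 = (-11/3 + 0*1 - 5*2)/(1 + 2) + (1/4)*25 = (-11/3 + 0 - 10)/3 + 25/4 = (1/3)*(-41/3) + 25/4 = -41/9 + 25/4 = 61/36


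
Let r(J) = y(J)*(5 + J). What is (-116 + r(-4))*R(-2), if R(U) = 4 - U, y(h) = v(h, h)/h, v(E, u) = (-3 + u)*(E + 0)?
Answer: -738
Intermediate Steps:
v(E, u) = E*(-3 + u) (v(E, u) = (-3 + u)*E = E*(-3 + u))
y(h) = -3 + h (y(h) = (h*(-3 + h))/h = -3 + h)
r(J) = (-3 + J)*(5 + J)
(-116 + r(-4))*R(-2) = (-116 + (-3 - 4)*(5 - 4))*(4 - 1*(-2)) = (-116 - 7*1)*(4 + 2) = (-116 - 7)*6 = -123*6 = -738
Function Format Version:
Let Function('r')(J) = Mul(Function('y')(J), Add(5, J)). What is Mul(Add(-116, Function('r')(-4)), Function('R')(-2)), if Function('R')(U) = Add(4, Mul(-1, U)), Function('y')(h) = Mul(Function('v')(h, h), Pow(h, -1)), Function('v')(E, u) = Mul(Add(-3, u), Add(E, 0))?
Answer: -738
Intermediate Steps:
Function('v')(E, u) = Mul(E, Add(-3, u)) (Function('v')(E, u) = Mul(Add(-3, u), E) = Mul(E, Add(-3, u)))
Function('y')(h) = Add(-3, h) (Function('y')(h) = Mul(Mul(h, Add(-3, h)), Pow(h, -1)) = Add(-3, h))
Function('r')(J) = Mul(Add(-3, J), Add(5, J))
Mul(Add(-116, Function('r')(-4)), Function('R')(-2)) = Mul(Add(-116, Mul(Add(-3, -4), Add(5, -4))), Add(4, Mul(-1, -2))) = Mul(Add(-116, Mul(-7, 1)), Add(4, 2)) = Mul(Add(-116, -7), 6) = Mul(-123, 6) = -738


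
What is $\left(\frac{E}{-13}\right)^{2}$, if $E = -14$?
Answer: $\frac{196}{169} \approx 1.1598$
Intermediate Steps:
$\left(\frac{E}{-13}\right)^{2} = \left(- \frac{14}{-13}\right)^{2} = \left(\left(-14\right) \left(- \frac{1}{13}\right)\right)^{2} = \left(\frac{14}{13}\right)^{2} = \frac{196}{169}$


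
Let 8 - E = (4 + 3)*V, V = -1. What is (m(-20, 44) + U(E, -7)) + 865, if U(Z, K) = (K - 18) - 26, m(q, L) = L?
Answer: 858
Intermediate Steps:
E = 15 (E = 8 - (4 + 3)*(-1) = 8 - 7*(-1) = 8 - 1*(-7) = 8 + 7 = 15)
U(Z, K) = -44 + K (U(Z, K) = (-18 + K) - 26 = -44 + K)
(m(-20, 44) + U(E, -7)) + 865 = (44 + (-44 - 7)) + 865 = (44 - 51) + 865 = -7 + 865 = 858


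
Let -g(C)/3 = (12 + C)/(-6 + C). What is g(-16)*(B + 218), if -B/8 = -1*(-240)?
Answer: 10212/11 ≈ 928.36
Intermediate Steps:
B = -1920 (B = -(-8)*(-240) = -8*240 = -1920)
g(C) = -3*(12 + C)/(-6 + C)
g(-16)*(B + 218) = (3*(-12 - 1*(-16))/(-6 - 16))*(-1920 + 218) = (3*(-12 + 16)/(-22))*(-1702) = (3*(-1/22)*4)*(-1702) = -6/11*(-1702) = 10212/11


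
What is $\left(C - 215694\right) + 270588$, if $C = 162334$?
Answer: $217228$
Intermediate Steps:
$\left(C - 215694\right) + 270588 = \left(162334 - 215694\right) + 270588 = -53360 + 270588 = 217228$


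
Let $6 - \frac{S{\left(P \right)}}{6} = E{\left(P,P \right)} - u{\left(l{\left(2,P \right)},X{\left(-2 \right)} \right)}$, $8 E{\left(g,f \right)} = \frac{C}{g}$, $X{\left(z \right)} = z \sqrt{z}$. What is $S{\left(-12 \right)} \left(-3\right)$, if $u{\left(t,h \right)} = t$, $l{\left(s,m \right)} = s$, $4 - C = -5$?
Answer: $- \frac{2331}{16} \approx -145.69$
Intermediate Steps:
$C = 9$ ($C = 4 - -5 = 4 + 5 = 9$)
$X{\left(z \right)} = z^{\frac{3}{2}}$
$E{\left(g,f \right)} = \frac{9}{8 g}$ ($E{\left(g,f \right)} = \frac{9 \frac{1}{g}}{8} = \frac{9}{8 g}$)
$S{\left(P \right)} = 48 - \frac{27}{4 P}$ ($S{\left(P \right)} = 36 - 6 \left(\frac{9}{8 P} - 2\right) = 36 - 6 \left(-2 + \frac{9}{8 P}\right) = 36 + \left(12 - \frac{27}{4 P}\right) = 48 - \frac{27}{4 P}$)
$S{\left(-12 \right)} \left(-3\right) = \left(48 - \frac{27}{4 \left(-12\right)}\right) \left(-3\right) = \left(48 - - \frac{9}{16}\right) \left(-3\right) = \left(48 + \frac{9}{16}\right) \left(-3\right) = \frac{777}{16} \left(-3\right) = - \frac{2331}{16}$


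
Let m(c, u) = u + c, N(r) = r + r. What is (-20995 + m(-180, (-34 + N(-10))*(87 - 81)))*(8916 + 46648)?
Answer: -1194570436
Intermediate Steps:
N(r) = 2*r
m(c, u) = c + u
(-20995 + m(-180, (-34 + N(-10))*(87 - 81)))*(8916 + 46648) = (-20995 + (-180 + (-34 + 2*(-10))*(87 - 81)))*(8916 + 46648) = (-20995 + (-180 + (-34 - 20)*6))*55564 = (-20995 + (-180 - 54*6))*55564 = (-20995 + (-180 - 324))*55564 = (-20995 - 504)*55564 = -21499*55564 = -1194570436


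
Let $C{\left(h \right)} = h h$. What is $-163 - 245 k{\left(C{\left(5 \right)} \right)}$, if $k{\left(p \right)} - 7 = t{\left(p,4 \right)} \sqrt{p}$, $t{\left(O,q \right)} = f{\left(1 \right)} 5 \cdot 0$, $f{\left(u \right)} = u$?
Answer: $-1878$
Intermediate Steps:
$C{\left(h \right)} = h^{2}$
$t{\left(O,q \right)} = 0$ ($t{\left(O,q \right)} = 1 \cdot 5 \cdot 0 = 5 \cdot 0 = 0$)
$k{\left(p \right)} = 7$ ($k{\left(p \right)} = 7 + 0 \sqrt{p} = 7 + 0 = 7$)
$-163 - 245 k{\left(C{\left(5 \right)} \right)} = -163 - 1715 = -1878$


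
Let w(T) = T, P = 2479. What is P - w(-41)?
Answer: 2520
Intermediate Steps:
P - w(-41) = 2479 - 1*(-41) = 2479 + 41 = 2520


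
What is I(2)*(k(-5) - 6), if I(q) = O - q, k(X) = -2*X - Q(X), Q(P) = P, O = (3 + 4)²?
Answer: 423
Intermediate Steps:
O = 49 (O = 7² = 49)
k(X) = -3*X (k(X) = -2*X - X = -3*X)
I(q) = 49 - q
I(2)*(k(-5) - 6) = (49 - 1*2)*(-3*(-5) - 6) = (49 - 2)*(15 - 6) = 47*9 = 423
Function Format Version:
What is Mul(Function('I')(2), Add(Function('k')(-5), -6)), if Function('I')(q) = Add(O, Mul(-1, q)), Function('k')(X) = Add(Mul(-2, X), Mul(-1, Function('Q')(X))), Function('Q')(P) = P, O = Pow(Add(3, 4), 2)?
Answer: 423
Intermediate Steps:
O = 49 (O = Pow(7, 2) = 49)
Function('k')(X) = Mul(-3, X) (Function('k')(X) = Add(Mul(-2, X), Mul(-1, X)) = Mul(-3, X))
Function('I')(q) = Add(49, Mul(-1, q))
Mul(Function('I')(2), Add(Function('k')(-5), -6)) = Mul(Add(49, Mul(-1, 2)), Add(Mul(-3, -5), -6)) = Mul(Add(49, -2), Add(15, -6)) = Mul(47, 9) = 423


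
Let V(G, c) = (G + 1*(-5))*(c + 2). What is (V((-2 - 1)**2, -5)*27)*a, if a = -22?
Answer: 7128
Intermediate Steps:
V(G, c) = (-5 + G)*(2 + c) (V(G, c) = (G - 5)*(2 + c) = (-5 + G)*(2 + c))
(V((-2 - 1)**2, -5)*27)*a = ((-10 - 5*(-5) + 2*(-2 - 1)**2 + (-2 - 1)**2*(-5))*27)*(-22) = ((-10 + 25 + 2*(-3)**2 + (-3)**2*(-5))*27)*(-22) = ((-10 + 25 + 2*9 + 9*(-5))*27)*(-22) = ((-10 + 25 + 18 - 45)*27)*(-22) = -12*27*(-22) = -324*(-22) = 7128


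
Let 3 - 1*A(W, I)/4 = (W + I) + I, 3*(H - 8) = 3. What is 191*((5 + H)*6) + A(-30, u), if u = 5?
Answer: 16136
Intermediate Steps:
H = 9 (H = 8 + (⅓)*3 = 8 + 1 = 9)
A(W, I) = 12 - 8*I - 4*W (A(W, I) = 12 - 4*((W + I) + I) = 12 - 4*((I + W) + I) = 12 - 4*(W + 2*I) = 12 + (-8*I - 4*W) = 12 - 8*I - 4*W)
191*((5 + H)*6) + A(-30, u) = 191*((5 + 9)*6) + (12 - 8*5 - 4*(-30)) = 191*(14*6) + (12 - 40 + 120) = 191*84 + 92 = 16044 + 92 = 16136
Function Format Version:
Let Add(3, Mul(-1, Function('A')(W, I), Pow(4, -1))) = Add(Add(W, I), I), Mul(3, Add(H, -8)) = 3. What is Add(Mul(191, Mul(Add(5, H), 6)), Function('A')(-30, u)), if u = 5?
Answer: 16136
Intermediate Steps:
H = 9 (H = Add(8, Mul(Rational(1, 3), 3)) = Add(8, 1) = 9)
Function('A')(W, I) = Add(12, Mul(-8, I), Mul(-4, W)) (Function('A')(W, I) = Add(12, Mul(-4, Add(Add(W, I), I))) = Add(12, Mul(-4, Add(Add(I, W), I))) = Add(12, Mul(-4, Add(W, Mul(2, I)))) = Add(12, Add(Mul(-8, I), Mul(-4, W))) = Add(12, Mul(-8, I), Mul(-4, W)))
Add(Mul(191, Mul(Add(5, H), 6)), Function('A')(-30, u)) = Add(Mul(191, Mul(Add(5, 9), 6)), Add(12, Mul(-8, 5), Mul(-4, -30))) = Add(Mul(191, Mul(14, 6)), Add(12, -40, 120)) = Add(Mul(191, 84), 92) = Add(16044, 92) = 16136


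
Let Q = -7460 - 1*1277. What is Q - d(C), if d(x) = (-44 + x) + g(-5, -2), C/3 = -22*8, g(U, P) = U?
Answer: -8160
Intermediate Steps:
C = -528 (C = 3*(-22*8) = 3*(-176) = -528)
Q = -8737 (Q = -7460 - 1277 = -8737)
d(x) = -49 + x (d(x) = (-44 + x) - 5 = -49 + x)
Q - d(C) = -8737 - (-49 - 528) = -8737 - 1*(-577) = -8737 + 577 = -8160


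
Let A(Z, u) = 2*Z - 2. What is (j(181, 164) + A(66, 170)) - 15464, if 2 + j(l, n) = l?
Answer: -15155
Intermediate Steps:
j(l, n) = -2 + l
A(Z, u) = -2 + 2*Z
(j(181, 164) + A(66, 170)) - 15464 = ((-2 + 181) + (-2 + 2*66)) - 15464 = (179 + (-2 + 132)) - 15464 = (179 + 130) - 15464 = 309 - 15464 = -15155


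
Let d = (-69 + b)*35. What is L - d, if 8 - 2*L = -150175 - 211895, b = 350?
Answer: 171204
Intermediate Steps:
d = 9835 (d = (-69 + 350)*35 = 281*35 = 9835)
L = 181039 (L = 4 - (-150175 - 211895)/2 = 4 - ½*(-362070) = 4 + 181035 = 181039)
L - d = 181039 - 1*9835 = 181039 - 9835 = 171204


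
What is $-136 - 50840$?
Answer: $-50976$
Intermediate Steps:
$-136 - 50840 = -50976$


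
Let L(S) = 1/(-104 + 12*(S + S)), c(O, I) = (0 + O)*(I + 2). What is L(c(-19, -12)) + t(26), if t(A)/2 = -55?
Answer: -490159/4456 ≈ -110.00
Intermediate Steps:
t(A) = -110 (t(A) = 2*(-55) = -110)
c(O, I) = O*(2 + I)
L(S) = 1/(-104 + 24*S) (L(S) = 1/(-104 + 12*(2*S)) = 1/(-104 + 24*S))
L(c(-19, -12)) + t(26) = 1/(8*(-13 + 3*(-19*(2 - 12)))) - 110 = 1/(8*(-13 + 3*(-19*(-10)))) - 110 = 1/(8*(-13 + 3*190)) - 110 = 1/(8*(-13 + 570)) - 110 = (1/8)/557 - 110 = (1/8)*(1/557) - 110 = 1/4456 - 110 = -490159/4456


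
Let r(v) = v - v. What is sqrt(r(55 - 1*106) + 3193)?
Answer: sqrt(3193) ≈ 56.507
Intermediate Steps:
r(v) = 0
sqrt(r(55 - 1*106) + 3193) = sqrt(0 + 3193) = sqrt(3193)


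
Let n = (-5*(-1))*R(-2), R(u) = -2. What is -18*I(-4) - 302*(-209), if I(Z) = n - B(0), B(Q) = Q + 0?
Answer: 63298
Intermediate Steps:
B(Q) = Q
n = -10 (n = -5*(-1)*(-2) = 5*(-2) = -10)
I(Z) = -10 (I(Z) = -10 - 1*0 = -10 + 0 = -10)
-18*I(-4) - 302*(-209) = -18*(-10) - 302*(-209) = 180 + 63118 = 63298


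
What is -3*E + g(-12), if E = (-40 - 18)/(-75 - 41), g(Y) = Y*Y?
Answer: 285/2 ≈ 142.50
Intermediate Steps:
g(Y) = Y²
E = ½ (E = -58/(-116) = -58*(-1/116) = ½ ≈ 0.50000)
-3*E + g(-12) = -3*½ + (-12)² = -3/2 + 144 = 285/2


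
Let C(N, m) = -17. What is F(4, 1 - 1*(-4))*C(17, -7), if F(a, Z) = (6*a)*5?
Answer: -2040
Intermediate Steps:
F(a, Z) = 30*a
F(4, 1 - 1*(-4))*C(17, -7) = (30*4)*(-17) = 120*(-17) = -2040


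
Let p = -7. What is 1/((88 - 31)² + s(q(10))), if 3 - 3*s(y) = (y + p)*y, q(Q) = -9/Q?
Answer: 100/324763 ≈ 0.00030792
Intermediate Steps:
s(y) = 1 - y*(-7 + y)/3 (s(y) = 1 - (y - 7)*y/3 = 1 - (-7 + y)*y/3 = 1 - y*(-7 + y)/3)
1/((88 - 31)² + s(q(10))) = 1/((88 - 31)² + (1 - (-9/10)²/3 + 7*(-9/10)/3)) = 1/(57² + (1 - (-9*⅒)²/3 + 7*(-9*⅒)/3)) = 1/(3249 + (1 - (-9/10)²/3 + (7/3)*(-9/10))) = 1/(3249 + (1 - ⅓*81/100 - 21/10)) = 1/(3249 + (1 - 27/100 - 21/10)) = 1/(3249 - 137/100) = 1/(324763/100) = 100/324763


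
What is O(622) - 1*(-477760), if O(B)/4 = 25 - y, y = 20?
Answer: 477780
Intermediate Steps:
O(B) = 20 (O(B) = 4*(25 - 1*20) = 4*(25 - 20) = 4*5 = 20)
O(622) - 1*(-477760) = 20 - 1*(-477760) = 20 + 477760 = 477780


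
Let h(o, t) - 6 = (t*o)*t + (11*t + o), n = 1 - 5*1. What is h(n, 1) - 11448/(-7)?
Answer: 11511/7 ≈ 1644.4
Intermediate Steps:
n = -4 (n = 1 - 5 = -4)
h(o, t) = 6 + o + 11*t + o*t² (h(o, t) = 6 + ((t*o)*t + (11*t + o)) = 6 + ((o*t)*t + (o + 11*t)) = 6 + (o*t² + (o + 11*t)) = 6 + (o + 11*t + o*t²) = 6 + o + 11*t + o*t²)
h(n, 1) - 11448/(-7) = (6 - 4 + 11*1 - 4*1²) - 11448/(-7) = (6 - 4 + 11 - 4*1) - 11448*(-1)/7 = (6 - 4 + 11 - 4) - 72*(-159/7) = 9 + 11448/7 = 11511/7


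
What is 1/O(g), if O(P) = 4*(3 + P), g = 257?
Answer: 1/1040 ≈ 0.00096154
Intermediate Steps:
O(P) = 12 + 4*P
1/O(g) = 1/(12 + 4*257) = 1/(12 + 1028) = 1/1040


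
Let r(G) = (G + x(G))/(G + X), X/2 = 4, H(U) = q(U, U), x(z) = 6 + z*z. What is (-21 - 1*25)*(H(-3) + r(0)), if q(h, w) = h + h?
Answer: 483/2 ≈ 241.50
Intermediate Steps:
x(z) = 6 + z**2
q(h, w) = 2*h
H(U) = 2*U
X = 8 (X = 2*4 = 8)
r(G) = (6 + G + G**2)/(8 + G) (r(G) = (G + (6 + G**2))/(G + 8) = (6 + G + G**2)/(8 + G))
(-21 - 1*25)*(H(-3) + r(0)) = (-21 - 1*25)*(2*(-3) + (6 + 0 + 0**2)/(8 + 0)) = (-21 - 25)*(-6 + (6 + 0 + 0)/8) = -46*(-6 + (1/8)*6) = -46*(-6 + 3/4) = -46*(-21/4) = 483/2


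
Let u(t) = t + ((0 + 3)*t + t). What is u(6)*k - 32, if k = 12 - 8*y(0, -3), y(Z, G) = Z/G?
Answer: 328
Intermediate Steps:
k = 12 (k = 12 - 0/(-3) = 12 - 0*(-1)/3 = 12 - 8*0 = 12 + 0 = 12)
u(t) = 5*t (u(t) = t + (3*t + t) = t + 4*t = 5*t)
u(6)*k - 32 = (5*6)*12 - 32 = 30*12 - 32 = 360 - 32 = 328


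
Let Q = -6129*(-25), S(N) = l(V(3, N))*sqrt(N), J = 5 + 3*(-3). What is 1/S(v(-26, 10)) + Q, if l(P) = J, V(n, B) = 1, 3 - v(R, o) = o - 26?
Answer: 153225 - sqrt(19)/76 ≈ 1.5323e+5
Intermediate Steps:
v(R, o) = 29 - o (v(R, o) = 3 - (o - 26) = 3 - (-26 + o) = 3 + (26 - o) = 29 - o)
J = -4 (J = 5 - 9 = -4)
l(P) = -4
S(N) = -4*sqrt(N)
Q = 153225
1/S(v(-26, 10)) + Q = 1/(-4*sqrt(29 - 1*10)) + 153225 = 1/(-4*sqrt(29 - 10)) + 153225 = 1/(-4*sqrt(19)) + 153225 = -sqrt(19)/76 + 153225 = 153225 - sqrt(19)/76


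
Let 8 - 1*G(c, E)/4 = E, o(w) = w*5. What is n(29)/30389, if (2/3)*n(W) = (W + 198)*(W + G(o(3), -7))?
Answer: 60609/60778 ≈ 0.99722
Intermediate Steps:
o(w) = 5*w
G(c, E) = 32 - 4*E
n(W) = 3*(60 + W)*(198 + W)/2 (n(W) = 3*((W + 198)*(W + (32 - 4*(-7))))/2 = 3*((198 + W)*(W + (32 + 28)))/2 = 3*((198 + W)*(W + 60))/2 = 3*((198 + W)*(60 + W))/2 = 3*((60 + W)*(198 + W))/2 = 3*(60 + W)*(198 + W)/2)
n(29)/30389 = (17820 + 387*29 + (3/2)*29²)/30389 = (17820 + 11223 + (3/2)*841)*(1/30389) = (17820 + 11223 + 2523/2)*(1/30389) = (60609/2)*(1/30389) = 60609/60778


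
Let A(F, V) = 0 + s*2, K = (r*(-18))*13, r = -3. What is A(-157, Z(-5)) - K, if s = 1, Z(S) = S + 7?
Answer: -700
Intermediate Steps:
Z(S) = 7 + S
K = 702 (K = -3*(-18)*13 = 54*13 = 702)
A(F, V) = 2 (A(F, V) = 0 + 1*2 = 0 + 2 = 2)
A(-157, Z(-5)) - K = 2 - 1*702 = 2 - 702 = -700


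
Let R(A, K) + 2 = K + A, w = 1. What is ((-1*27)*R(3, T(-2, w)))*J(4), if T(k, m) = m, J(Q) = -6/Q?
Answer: 81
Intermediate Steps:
R(A, K) = -2 + A + K (R(A, K) = -2 + (K + A) = -2 + (A + K) = -2 + A + K)
((-1*27)*R(3, T(-2, w)))*J(4) = ((-1*27)*(-2 + 3 + 1))*(-6/4) = (-27*2)*(-6*1/4) = -54*(-3/2) = 81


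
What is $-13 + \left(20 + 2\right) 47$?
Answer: $1021$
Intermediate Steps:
$-13 + \left(20 + 2\right) 47 = -13 + 22 \cdot 47 = -13 + 1034 = 1021$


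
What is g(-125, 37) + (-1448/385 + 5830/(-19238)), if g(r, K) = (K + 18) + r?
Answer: -274282637/3703315 ≈ -74.064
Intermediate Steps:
g(r, K) = 18 + K + r (g(r, K) = (18 + K) + r = 18 + K + r)
g(-125, 37) + (-1448/385 + 5830/(-19238)) = (18 + 37 - 125) + (-1448/385 + 5830/(-19238)) = -70 + (-1448*1/385 + 5830*(-1/19238)) = -70 + (-1448/385 - 2915/9619) = -70 - 15050587/3703315 = -274282637/3703315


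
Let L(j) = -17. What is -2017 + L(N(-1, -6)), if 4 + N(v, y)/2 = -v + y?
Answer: -2034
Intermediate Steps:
N(v, y) = -8 - 2*v + 2*y (N(v, y) = -8 + 2*(-v + y) = -8 + 2*(y - v) = -8 + (-2*v + 2*y) = -8 - 2*v + 2*y)
-2017 + L(N(-1, -6)) = -2017 - 17 = -2034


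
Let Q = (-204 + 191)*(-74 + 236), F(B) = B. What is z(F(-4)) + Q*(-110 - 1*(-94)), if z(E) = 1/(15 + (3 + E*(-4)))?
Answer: 1145665/34 ≈ 33696.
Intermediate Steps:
z(E) = 1/(18 - 4*E) (z(E) = 1/(15 + (3 - 4*E)) = 1/(18 - 4*E))
Q = -2106 (Q = -13*162 = -2106)
z(F(-4)) + Q*(-110 - 1*(-94)) = -1/(-18 + 4*(-4)) - 2106*(-110 - 1*(-94)) = -1/(-18 - 16) - 2106*(-110 + 94) = -1/(-34) - 2106*(-16) = -1*(-1/34) + 33696 = 1/34 + 33696 = 1145665/34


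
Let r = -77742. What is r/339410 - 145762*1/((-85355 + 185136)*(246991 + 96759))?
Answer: -133328910407146/582083377046875 ≈ -0.22905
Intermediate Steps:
r/339410 - 145762*1/((-85355 + 185136)*(246991 + 96759)) = -77742/339410 - 145762*1/((-85355 + 185136)*(246991 + 96759)) = -77742*1/339410 - 145762/(99781*343750) = -38871/169705 - 145762/34299718750 = -38871/169705 - 145762*1/34299718750 = -38871/169705 - 72881/17149859375 = -133328910407146/582083377046875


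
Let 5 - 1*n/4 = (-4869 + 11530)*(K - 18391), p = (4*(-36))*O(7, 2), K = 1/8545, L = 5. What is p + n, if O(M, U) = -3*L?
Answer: 4187152376636/8545 ≈ 4.9001e+8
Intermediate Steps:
O(M, U) = -15 (O(M, U) = -3*5 = -15)
K = 1/8545 ≈ 0.00011703
p = 2160 (p = (4*(-36))*(-15) = -144*(-15) = 2160)
n = 4187133919436/8545 (n = 20 - 4*(-4869 + 11530)*(1/8545 - 18391) = 20 - 26644*(-157151094)/8545 = 20 - 4*(-1046783437134/8545) = 20 + 4187133748536/8545 = 4187133919436/8545 ≈ 4.9001e+8)
p + n = 2160 + 4187133919436/8545 = 4187152376636/8545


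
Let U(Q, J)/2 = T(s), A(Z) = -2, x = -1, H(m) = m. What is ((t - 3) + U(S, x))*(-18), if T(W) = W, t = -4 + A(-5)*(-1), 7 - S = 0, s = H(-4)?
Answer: 234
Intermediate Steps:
s = -4
S = 7 (S = 7 - 1*0 = 7 + 0 = 7)
t = -2 (t = -4 - 2*(-1) = -4 + 2 = -2)
U(Q, J) = -8 (U(Q, J) = 2*(-4) = -8)
((t - 3) + U(S, x))*(-18) = ((-2 - 3) - 8)*(-18) = (-5 - 8)*(-18) = -13*(-18) = 234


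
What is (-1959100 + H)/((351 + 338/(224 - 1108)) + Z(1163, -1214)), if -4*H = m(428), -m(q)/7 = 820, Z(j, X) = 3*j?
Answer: -66560610/130547 ≈ -509.86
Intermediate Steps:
m(q) = -5740 (m(q) = -7*820 = -5740)
H = 1435 (H = -1/4*(-5740) = 1435)
(-1959100 + H)/((351 + 338/(224 - 1108)) + Z(1163, -1214)) = (-1959100 + 1435)/((351 + 338/(224 - 1108)) + 3*1163) = -1957665/((351 + 338/(-884)) + 3489) = -1957665/((351 + 338*(-1/884)) + 3489) = -1957665/((351 - 13/34) + 3489) = -1957665/(11921/34 + 3489) = -1957665/130547/34 = -1957665*34/130547 = -66560610/130547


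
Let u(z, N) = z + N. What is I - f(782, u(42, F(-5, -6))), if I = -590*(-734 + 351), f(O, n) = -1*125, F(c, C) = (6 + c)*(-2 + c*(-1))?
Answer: 226095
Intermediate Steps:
F(c, C) = (-2 - c)*(6 + c) (F(c, C) = (6 + c)*(-2 - c) = (-2 - c)*(6 + c))
u(z, N) = N + z
f(O, n) = -125
I = 225970 (I = -590*(-383) = 225970)
I - f(782, u(42, F(-5, -6))) = 225970 - 1*(-125) = 225970 + 125 = 226095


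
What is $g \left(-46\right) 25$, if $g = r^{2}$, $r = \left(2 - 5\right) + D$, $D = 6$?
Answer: $-10350$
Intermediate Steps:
$r = 3$ ($r = \left(2 - 5\right) + 6 = -3 + 6 = 3$)
$g = 9$ ($g = 3^{2} = 9$)
$g \left(-46\right) 25 = 9 \left(-46\right) 25 = \left(-414\right) 25 = -10350$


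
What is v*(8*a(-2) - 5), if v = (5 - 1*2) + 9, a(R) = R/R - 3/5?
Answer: -108/5 ≈ -21.600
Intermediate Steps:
a(R) = ⅖ (a(R) = 1 - 3*⅕ = 1 - ⅗ = ⅖)
v = 12 (v = (5 - 2) + 9 = 3 + 9 = 12)
v*(8*a(-2) - 5) = 12*(8*(⅖) - 5) = 12*(16/5 - 5) = 12*(-9/5) = -108/5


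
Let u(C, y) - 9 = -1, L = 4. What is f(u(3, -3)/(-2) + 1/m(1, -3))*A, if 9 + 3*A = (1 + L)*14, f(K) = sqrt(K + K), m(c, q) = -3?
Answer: 61*I*sqrt(78)/9 ≈ 59.86*I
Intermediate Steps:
u(C, y) = 8 (u(C, y) = 9 - 1 = 8)
f(K) = sqrt(2)*sqrt(K) (f(K) = sqrt(2*K) = sqrt(2)*sqrt(K))
A = 61/3 (A = -3 + ((1 + 4)*14)/3 = -3 + (5*14)/3 = -3 + (1/3)*70 = -3 + 70/3 = 61/3 ≈ 20.333)
f(u(3, -3)/(-2) + 1/m(1, -3))*A = (sqrt(2)*sqrt(8/(-2) + 1/(-3)))*(61/3) = (sqrt(2)*sqrt(8*(-1/2) + 1*(-1/3)))*(61/3) = (sqrt(2)*sqrt(-4 - 1/3))*(61/3) = (sqrt(2)*sqrt(-13/3))*(61/3) = (sqrt(2)*(I*sqrt(39)/3))*(61/3) = (I*sqrt(78)/3)*(61/3) = 61*I*sqrt(78)/9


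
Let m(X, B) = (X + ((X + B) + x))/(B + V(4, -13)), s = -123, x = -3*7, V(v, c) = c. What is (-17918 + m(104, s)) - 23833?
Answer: -709775/17 ≈ -41752.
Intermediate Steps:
x = -21
m(X, B) = (-21 + B + 2*X)/(-13 + B) (m(X, B) = (X + ((X + B) - 21))/(B - 13) = (X + ((B + X) - 21))/(-13 + B) = (X + (-21 + B + X))/(-13 + B) = (-21 + B + 2*X)/(-13 + B))
(-17918 + m(104, s)) - 23833 = (-17918 + (-21 - 123 + 2*104)/(-13 - 123)) - 23833 = (-17918 + (-21 - 123 + 208)/(-136)) - 23833 = (-17918 - 1/136*64) - 23833 = (-17918 - 8/17) - 23833 = -304614/17 - 23833 = -709775/17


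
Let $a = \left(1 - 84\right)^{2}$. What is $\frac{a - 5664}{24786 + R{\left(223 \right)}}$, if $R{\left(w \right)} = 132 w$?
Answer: $\frac{175}{7746} \approx 0.022592$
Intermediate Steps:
$a = 6889$ ($a = \left(-83\right)^{2} = 6889$)
$\frac{a - 5664}{24786 + R{\left(223 \right)}} = \frac{6889 - 5664}{24786 + 132 \cdot 223} = \frac{1225}{24786 + 29436} = \frac{1225}{54222} = 1225 \cdot \frac{1}{54222} = \frac{175}{7746}$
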